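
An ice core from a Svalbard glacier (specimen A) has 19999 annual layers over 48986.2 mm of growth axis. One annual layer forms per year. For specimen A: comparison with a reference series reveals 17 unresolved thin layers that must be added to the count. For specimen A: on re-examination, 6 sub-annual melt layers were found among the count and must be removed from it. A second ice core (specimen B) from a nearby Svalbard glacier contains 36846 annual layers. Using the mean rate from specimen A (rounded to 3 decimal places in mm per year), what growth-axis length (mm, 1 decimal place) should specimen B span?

Specimen A: correcting the raw count gives 19999 − 6 + 17 = 20010 true annual layers.
A: Extension rate ≈ 48986.2 / 20010 = 2.448 mm per year.
For B, 2.448 mm/year × 36846 years = 90199.0 mm.

90199.0 mm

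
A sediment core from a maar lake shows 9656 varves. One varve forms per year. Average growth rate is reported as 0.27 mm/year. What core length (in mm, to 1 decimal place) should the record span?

2607.1 mm

The record spans 9656 years at 0.27 mm per year.
9656 years at 0.27 mm/year gives 0.27 × 9656 = 2607.1 mm.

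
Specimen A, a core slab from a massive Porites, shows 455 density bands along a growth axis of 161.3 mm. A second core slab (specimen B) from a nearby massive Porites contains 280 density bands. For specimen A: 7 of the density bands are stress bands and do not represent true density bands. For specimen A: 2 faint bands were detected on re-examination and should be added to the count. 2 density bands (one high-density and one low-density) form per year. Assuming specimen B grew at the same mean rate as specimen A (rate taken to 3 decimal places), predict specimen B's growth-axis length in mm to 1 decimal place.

100.4 mm

Specimen A: after corrections the count is 455 − 7 + 2 = 450 density bands.
Specimen A: 450 density bands at 2 per year is 450 / 2 = 225 years.
A: 161.3 mm over 225 years gives 161.3 / 225 ≈ 0.717 mm/year.
Specimen B: 280 density bands at 2 per year is 280 / 2 = 140 years. Length of B = 0.717 × 140 = 100.4 mm.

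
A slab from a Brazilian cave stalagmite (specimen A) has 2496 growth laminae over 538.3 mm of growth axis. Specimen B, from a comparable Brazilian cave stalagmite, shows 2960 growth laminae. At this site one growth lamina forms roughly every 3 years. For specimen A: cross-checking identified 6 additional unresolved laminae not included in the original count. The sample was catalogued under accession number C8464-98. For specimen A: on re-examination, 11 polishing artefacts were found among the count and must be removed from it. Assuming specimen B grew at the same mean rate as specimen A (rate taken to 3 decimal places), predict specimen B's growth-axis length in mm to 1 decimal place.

639.4 mm

Specimen A: after corrections the count is 2496 − 11 + 6 = 2491 growth laminae.
Specimen A: at 3 years per growth lamina, 2491 × 3 = 7473 years.
A: 538.3 mm over 7473 years gives 538.3 / 7473 ≈ 0.072 mm/year.
Specimen B: at 3 years per growth lamina, 2960 × 3 = 8880 years. Length of B = 0.072 × 8880 = 639.4 mm.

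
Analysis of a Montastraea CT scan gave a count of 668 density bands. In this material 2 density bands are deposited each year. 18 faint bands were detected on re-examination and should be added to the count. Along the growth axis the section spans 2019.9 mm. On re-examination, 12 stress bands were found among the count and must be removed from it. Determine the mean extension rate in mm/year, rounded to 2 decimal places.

5.99 mm/year

Adjusted count: 668 − 12 + 18 = 674 density bands.
674 density bands at 2 per year is 674 / 2 = 337 years.
Mean rate = 2019.9 mm / 337 years ≈ 5.99 mm/year.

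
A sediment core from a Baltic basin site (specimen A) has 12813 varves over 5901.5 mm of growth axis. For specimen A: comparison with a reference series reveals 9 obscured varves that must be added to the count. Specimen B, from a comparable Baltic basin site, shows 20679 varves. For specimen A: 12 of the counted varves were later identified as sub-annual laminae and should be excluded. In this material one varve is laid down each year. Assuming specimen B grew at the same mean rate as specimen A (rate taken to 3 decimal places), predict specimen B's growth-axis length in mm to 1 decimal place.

Specimen A: adjusted count: 12813 − 12 + 9 = 12810 varves.
A: Extension rate ≈ 5901.5 / 12810 = 0.461 mm/yr.
For B, 0.461 mm/year × 20679 years = 9533.0 mm.

9533.0 mm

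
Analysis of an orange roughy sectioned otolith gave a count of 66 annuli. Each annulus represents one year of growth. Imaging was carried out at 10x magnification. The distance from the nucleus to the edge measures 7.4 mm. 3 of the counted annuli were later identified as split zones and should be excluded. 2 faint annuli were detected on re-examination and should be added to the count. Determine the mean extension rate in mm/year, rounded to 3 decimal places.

Correcting the raw count gives 66 − 3 + 2 = 65 true annuli.
7.4 mm over 65 years gives 7.4 / 65 ≈ 0.114 mm/year.

0.114 mm/year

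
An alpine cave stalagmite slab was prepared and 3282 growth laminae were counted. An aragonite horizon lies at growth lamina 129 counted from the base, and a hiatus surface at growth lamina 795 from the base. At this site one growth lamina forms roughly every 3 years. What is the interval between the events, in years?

795 − 129 = 666 growth laminae lie between the two events.
666 growth laminae at 3 years each span 666 × 3 = 1998 years.

1998 yr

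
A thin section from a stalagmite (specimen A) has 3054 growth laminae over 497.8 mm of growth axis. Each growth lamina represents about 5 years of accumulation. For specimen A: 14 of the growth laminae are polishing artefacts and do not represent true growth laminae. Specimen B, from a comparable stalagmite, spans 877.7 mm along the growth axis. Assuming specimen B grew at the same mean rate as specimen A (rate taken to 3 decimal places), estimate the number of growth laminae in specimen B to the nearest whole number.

Specimen A: true growth lamina count = 3054 − 14 = 3040.
Specimen A: 3040 growth laminae at 5 years each span 3040 × 5 = 15200 years.
A: 497.8 mm over 15200 years gives 497.8 / 15200 ≈ 0.033 mm/yr.
For B, 877.7 / 0.033 = 26596.97 years; at 5 years per growth lamina that is 26596.97 / 5 ≈ 5319 growth laminae.

5319 growth laminae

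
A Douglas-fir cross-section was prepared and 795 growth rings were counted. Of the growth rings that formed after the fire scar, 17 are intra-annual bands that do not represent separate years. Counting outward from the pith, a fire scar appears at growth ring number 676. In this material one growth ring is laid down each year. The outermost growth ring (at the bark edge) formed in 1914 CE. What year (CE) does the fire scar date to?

1812 CE

The fire scar sits at growth ring 676 from the pith, so 795 − 676 = 119 growth rings formed after it.
Excluding 17 false growth rings: 119 − 17 = 102.
The growth ring at the bark edge is 1914 CE, so the fire scar dates to 1914 − 102 = 1812 CE.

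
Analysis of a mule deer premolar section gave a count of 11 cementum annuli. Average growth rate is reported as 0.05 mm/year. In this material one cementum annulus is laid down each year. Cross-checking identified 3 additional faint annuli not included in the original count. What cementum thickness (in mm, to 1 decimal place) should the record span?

True cementum annulus count = 11 + 3 = 14.
Predicted length = 0.05 mm/year × 14 years = 0.7 mm.

0.7 mm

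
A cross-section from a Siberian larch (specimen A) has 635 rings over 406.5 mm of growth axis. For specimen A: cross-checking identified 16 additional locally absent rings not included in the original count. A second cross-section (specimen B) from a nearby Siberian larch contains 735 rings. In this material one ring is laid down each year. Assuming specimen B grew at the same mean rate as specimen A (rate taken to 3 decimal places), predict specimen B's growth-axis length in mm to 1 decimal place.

458.6 mm

Specimen A: after corrections the count is 635 + 16 = 651 rings.
A: 406.5 mm over 651 years gives 406.5 / 651 ≈ 0.624 mm/yr.
Length of B = 0.624 × 735 = 458.6 mm.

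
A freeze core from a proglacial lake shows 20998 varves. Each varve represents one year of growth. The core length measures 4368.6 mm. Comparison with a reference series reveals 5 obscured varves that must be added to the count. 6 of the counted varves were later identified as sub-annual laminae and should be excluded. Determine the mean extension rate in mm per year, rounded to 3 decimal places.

0.208 mm per year

After corrections the count is 20998 − 6 + 5 = 20997 varves.
Mean rate = 4368.6 mm / 20997 years ≈ 0.208 mm per year.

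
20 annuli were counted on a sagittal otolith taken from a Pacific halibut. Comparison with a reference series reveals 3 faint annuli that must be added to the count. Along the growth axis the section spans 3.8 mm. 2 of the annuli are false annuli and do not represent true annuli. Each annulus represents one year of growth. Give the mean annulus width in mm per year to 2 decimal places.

Correcting the raw count gives 20 − 2 + 3 = 21 true annuli.
3.8 mm over 21 years gives 3.8 / 21 ≈ 0.18 mm per year.

0.18 mm per year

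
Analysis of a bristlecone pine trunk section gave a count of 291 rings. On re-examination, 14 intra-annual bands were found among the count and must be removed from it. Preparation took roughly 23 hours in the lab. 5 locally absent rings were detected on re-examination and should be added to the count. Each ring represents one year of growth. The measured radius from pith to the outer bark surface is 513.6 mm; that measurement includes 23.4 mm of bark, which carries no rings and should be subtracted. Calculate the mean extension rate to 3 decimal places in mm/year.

True ring count = 291 − 14 + 5 = 282.
Net length = 513.6 − 23.4 = 490.2 mm.
Extension rate ≈ 490.2 / 282 = 1.738 mm/year.

1.738 mm/year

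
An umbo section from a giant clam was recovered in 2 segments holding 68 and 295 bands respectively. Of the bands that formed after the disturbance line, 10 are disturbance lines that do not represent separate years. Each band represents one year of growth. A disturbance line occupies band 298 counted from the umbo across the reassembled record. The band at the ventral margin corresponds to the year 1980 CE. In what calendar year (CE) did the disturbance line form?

Total bands = 68 + 295 = 363.
Between band 298 and the ventral margin there are 363 − 298 = 65 bands.
65 − 10 false = 55 true bands after the disturbance line.
1980 − 55 = 1925 CE.

1925 CE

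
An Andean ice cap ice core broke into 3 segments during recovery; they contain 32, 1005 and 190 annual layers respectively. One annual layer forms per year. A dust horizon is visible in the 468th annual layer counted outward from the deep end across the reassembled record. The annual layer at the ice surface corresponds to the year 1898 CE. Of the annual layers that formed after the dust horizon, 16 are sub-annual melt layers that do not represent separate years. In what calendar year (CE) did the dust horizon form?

1155 CE

Total annual layers = 32 + 1005 + 190 = 1227.
Between annual layer 468 and the ice surface there are 1227 − 468 = 759 annual layers.
759 − 16 false = 743 true annual layers after the dust horizon.
Counting back 743 years from 1898 CE places the dust horizon in 1898 − 743 = 1155 CE.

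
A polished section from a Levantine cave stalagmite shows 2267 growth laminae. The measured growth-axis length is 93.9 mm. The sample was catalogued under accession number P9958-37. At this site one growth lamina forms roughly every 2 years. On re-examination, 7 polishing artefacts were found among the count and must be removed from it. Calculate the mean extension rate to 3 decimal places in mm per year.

0.021 mm per year

Correcting the raw count gives 2267 − 7 = 2260 true growth laminae.
Multiplying by 2 years per growth lamina: 2260 × 2 = 4520 years.
93.9 mm over 4520 years gives 93.9 / 4520 ≈ 0.021 mm per year.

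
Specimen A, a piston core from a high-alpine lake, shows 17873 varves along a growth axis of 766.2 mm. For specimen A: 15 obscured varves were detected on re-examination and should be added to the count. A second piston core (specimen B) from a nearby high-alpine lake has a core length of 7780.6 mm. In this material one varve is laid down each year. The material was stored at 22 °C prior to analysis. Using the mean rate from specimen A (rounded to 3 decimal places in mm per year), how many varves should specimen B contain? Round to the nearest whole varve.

Specimen A: true varve count = 17873 + 15 = 17888.
A: 766.2 mm over 17888 years gives 766.2 / 17888 ≈ 0.043 mm per year.
For B, 7780.6 / 0.043 = 180944.19 years ≈ 180944 varves.

180944 varves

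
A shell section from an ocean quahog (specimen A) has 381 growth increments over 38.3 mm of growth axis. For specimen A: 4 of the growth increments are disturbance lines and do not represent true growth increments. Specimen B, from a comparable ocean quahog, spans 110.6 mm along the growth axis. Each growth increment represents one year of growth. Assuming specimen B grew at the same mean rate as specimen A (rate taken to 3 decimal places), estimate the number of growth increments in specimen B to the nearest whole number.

Specimen A: adjusted count: 381 − 4 = 377 growth increments.
A: Mean rate = 38.3 mm / 377 years ≈ 0.102 mm/year.
B spans 110.6 / 0.102 = 1084.31 years ≈ 1084 growth increments.

1084 growth increments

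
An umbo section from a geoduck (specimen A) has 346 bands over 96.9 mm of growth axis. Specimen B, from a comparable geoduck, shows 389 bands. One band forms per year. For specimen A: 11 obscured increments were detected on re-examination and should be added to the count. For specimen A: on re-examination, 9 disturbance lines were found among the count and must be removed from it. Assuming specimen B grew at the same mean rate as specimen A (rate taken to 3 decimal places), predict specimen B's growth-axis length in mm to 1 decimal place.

Specimen A: adjusted count: 346 − 9 + 11 = 348 bands.
A: 96.9 mm over 348 years gives 96.9 / 348 ≈ 0.278 mm/year.
For B, 0.278 mm/year × 389 years = 108.1 mm.

108.1 mm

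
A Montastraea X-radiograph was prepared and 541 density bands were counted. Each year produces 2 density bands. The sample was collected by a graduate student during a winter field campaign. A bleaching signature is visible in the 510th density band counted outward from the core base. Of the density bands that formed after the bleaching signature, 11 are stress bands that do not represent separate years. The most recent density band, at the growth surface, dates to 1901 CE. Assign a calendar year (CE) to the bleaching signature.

1891 CE

Between density band 510 and the growth surface there are 541 − 510 = 31 density bands.
Excluding 11 false density bands: 31 − 11 = 20.
Dividing by 2 density bands per year: 20 / 2 = 10 years.
The density band at the growth surface is 1901 CE, so the bleaching signature dates to 1901 − 10 = 1891 CE.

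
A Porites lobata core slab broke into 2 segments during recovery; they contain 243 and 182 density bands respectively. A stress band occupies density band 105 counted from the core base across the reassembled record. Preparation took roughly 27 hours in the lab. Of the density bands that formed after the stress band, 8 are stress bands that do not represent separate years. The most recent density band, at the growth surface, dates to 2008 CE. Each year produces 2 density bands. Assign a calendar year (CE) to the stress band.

1852 CE

Total density bands = 243 + 182 = 425.
425 − 105 = 320 density bands lie beyond the stress band toward the growth surface.
320 − 8 false = 312 true density bands after the stress band.
With 2 density bands per year, 312 / 2 = 156 years.
The density band at the growth surface is 2008 CE, so the stress band dates to 2008 − 156 = 1852 CE.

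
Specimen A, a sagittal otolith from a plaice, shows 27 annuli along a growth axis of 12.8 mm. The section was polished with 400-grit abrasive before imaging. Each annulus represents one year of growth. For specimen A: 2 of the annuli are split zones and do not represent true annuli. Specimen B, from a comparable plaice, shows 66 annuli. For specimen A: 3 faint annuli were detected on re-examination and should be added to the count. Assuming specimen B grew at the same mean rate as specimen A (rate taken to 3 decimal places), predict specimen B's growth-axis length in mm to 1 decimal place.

30.2 mm

Specimen A: correcting the raw count gives 27 − 2 + 3 = 28 true annuli.
A: Extension rate ≈ 12.8 / 28 = 0.457 mm per year.
Length of B = 0.457 × 66 = 30.2 mm.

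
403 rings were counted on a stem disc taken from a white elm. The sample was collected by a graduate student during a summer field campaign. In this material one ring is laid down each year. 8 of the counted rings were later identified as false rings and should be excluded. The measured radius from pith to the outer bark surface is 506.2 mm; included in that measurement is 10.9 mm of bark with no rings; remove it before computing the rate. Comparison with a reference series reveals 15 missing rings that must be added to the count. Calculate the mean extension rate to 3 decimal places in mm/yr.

Adjusted count: 403 − 8 + 15 = 410 rings.
Net length = 506.2 − 10.9 = 495.3 mm.
Mean rate = 495.3 mm / 410 years ≈ 1.208 mm/yr.

1.208 mm/yr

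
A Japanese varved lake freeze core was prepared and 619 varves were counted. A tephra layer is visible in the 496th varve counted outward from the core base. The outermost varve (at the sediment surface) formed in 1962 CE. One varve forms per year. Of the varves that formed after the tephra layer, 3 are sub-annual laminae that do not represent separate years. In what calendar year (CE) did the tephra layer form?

The tephra layer sits at varve 496 from the core base, so 619 − 496 = 123 varves formed after it.
Excluding 3 false varves: 123 − 3 = 120.
1962 − 120 = 1842 CE.

1842 CE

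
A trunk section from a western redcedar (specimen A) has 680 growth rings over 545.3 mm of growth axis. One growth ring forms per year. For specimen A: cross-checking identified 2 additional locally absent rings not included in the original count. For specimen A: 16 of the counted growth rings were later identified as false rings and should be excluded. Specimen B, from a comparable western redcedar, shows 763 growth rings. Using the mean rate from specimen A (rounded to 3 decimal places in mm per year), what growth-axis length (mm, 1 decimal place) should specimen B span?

Specimen A: adjusted count: 680 − 16 + 2 = 666 growth rings.
A: Mean rate = 545.3 mm / 666 years ≈ 0.819 mm/yr.
For B, 0.819 mm/year × 763 years = 624.9 mm.

624.9 mm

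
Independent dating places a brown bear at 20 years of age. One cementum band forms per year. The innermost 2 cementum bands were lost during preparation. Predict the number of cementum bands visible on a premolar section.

18 cementum bands

One cementum band per year gives 20 cementum bands over 20 years.
20 − 2 missed = 18 cementum bands expected in the prepared section.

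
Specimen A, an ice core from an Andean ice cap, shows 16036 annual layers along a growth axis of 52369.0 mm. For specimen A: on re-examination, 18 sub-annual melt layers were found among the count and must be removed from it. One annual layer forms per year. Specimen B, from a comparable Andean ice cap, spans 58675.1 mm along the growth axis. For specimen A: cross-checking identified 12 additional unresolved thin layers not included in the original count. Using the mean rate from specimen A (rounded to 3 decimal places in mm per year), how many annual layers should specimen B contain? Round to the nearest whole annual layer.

17960 annual layers

Specimen A: correcting the raw count gives 16036 − 18 + 12 = 16030 true annual layers.
A: 52369.0 mm over 16030 years gives 52369.0 / 16030 ≈ 3.267 mm/year.
For B, 58675.1 / 3.267 = 17959.93 years ≈ 17960 annual layers.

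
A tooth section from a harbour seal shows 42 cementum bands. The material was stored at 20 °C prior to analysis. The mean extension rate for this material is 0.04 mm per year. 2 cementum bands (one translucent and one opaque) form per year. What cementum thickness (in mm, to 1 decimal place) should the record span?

With 2 cementum bands per year, 42 / 2 = 21 years.
Length ≈ 0.04 × 21 = 0.8 mm.

0.8 mm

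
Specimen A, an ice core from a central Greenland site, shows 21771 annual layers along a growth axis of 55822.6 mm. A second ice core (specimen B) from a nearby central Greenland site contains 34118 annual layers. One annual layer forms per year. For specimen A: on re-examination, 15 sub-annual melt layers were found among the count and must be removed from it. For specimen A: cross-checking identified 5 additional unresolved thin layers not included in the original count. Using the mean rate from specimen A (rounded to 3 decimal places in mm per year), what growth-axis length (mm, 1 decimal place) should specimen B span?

Specimen A: adjusted count: 21771 − 15 + 5 = 21761 annual layers.
A: Mean rate = 55822.6 mm / 21761 years ≈ 2.565 mm/year.
Length of B = 2.565 × 34118 = 87512.7 mm.

87512.7 mm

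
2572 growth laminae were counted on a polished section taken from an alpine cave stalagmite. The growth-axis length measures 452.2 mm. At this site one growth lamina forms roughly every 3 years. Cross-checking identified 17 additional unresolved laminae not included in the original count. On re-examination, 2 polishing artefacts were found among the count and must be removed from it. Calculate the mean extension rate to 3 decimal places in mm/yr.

0.058 mm/yr

Adjusted count: 2572 − 2 + 17 = 2587 growth laminae.
Multiplying by 3 years per growth lamina: 2587 × 3 = 7761 years.
Mean rate = 452.2 mm / 7761 years ≈ 0.058 mm/yr.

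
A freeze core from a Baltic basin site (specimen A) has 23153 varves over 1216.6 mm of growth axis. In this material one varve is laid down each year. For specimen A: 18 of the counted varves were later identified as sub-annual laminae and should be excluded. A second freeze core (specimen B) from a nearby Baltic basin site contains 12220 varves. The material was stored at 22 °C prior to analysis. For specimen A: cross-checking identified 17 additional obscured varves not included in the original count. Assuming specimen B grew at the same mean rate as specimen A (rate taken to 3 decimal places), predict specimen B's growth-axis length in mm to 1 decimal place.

647.7 mm

Specimen A: adjusted count: 23153 − 18 + 17 = 23152 varves.
A: 1216.6 mm over 23152 years gives 1216.6 / 23152 ≈ 0.053 mm per year.
B's length ≈ 0.053 × 12220 = 647.7 mm.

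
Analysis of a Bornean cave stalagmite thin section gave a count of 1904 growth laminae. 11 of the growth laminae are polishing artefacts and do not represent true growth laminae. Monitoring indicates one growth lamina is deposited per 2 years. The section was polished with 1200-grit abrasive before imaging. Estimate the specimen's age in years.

3786 yr

True growth lamina count = 1904 − 11 = 1893.
1893 growth laminae at 2 years each span 1893 × 2 = 3786 years.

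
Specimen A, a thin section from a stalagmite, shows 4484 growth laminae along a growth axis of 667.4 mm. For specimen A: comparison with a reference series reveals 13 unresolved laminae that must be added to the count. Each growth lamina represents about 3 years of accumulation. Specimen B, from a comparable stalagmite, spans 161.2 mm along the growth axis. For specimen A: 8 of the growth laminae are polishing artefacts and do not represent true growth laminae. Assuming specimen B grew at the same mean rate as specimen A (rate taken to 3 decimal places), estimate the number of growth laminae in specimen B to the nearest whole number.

Specimen A: correcting the raw count gives 4484 − 8 + 13 = 4489 true growth laminae.
Specimen A: 4489 growth laminae at 3 years each span 4489 × 3 = 13467 years.
A: 667.4 mm over 13467 years gives 667.4 / 13467 ≈ 0.050 mm/yr.
Specimen B: 161.2 mm / 0.050 mm per year = 3224.00 years; at 3 years per growth lamina that is 3224.00 / 3 ≈ 1075 growth laminae.

1075 growth laminae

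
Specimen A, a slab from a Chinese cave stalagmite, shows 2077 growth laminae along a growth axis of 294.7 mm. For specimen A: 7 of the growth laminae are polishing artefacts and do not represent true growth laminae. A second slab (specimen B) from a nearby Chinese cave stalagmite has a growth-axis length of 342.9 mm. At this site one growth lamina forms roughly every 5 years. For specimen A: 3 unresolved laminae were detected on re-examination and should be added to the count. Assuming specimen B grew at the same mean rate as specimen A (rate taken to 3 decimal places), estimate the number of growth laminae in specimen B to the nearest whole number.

Specimen A: adjusted count: 2077 − 7 + 3 = 2073 growth laminae.
Specimen A: at 5 years per growth lamina, 2073 × 5 = 10365 years.
A: Extension rate ≈ 294.7 / 10365 = 0.028 mm/year.
Specimen B: 342.9 mm / 0.028 mm per year = 12246.43 years; at 5 years per growth lamina that is 12246.43 / 5 ≈ 2449 growth laminae.

2449 growth laminae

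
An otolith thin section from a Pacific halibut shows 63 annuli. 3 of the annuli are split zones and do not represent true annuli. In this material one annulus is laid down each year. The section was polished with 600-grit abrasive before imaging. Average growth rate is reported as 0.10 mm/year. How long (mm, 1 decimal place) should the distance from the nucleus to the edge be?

True annulus count = 63 − 3 = 60.
60 years at 0.10 mm/year gives 0.10 × 60 = 6.0 mm.

6.0 mm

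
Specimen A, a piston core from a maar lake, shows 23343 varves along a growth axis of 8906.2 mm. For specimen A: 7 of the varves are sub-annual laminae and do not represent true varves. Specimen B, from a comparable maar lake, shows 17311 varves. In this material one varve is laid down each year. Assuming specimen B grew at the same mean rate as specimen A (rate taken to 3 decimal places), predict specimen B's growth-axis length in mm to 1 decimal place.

6612.8 mm

Specimen A: true varve count = 23343 − 7 = 23336.
A: Extension rate ≈ 8906.2 / 23336 = 0.382 mm/yr.
For B, 0.382 mm/year × 17311 years = 6612.8 mm.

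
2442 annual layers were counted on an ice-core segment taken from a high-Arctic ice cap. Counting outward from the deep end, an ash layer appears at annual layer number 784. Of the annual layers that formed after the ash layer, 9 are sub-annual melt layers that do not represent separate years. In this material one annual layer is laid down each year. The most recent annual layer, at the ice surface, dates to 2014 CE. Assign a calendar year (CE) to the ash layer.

Between annual layer 784 and the ice surface there are 2442 − 784 = 1658 annual layers.
1658 − 9 false = 1649 true annual layers after the ash layer.
The annual layer at the ice surface is 2014 CE, so the ash layer dates to 2014 − 1649 = 365 CE.

365 CE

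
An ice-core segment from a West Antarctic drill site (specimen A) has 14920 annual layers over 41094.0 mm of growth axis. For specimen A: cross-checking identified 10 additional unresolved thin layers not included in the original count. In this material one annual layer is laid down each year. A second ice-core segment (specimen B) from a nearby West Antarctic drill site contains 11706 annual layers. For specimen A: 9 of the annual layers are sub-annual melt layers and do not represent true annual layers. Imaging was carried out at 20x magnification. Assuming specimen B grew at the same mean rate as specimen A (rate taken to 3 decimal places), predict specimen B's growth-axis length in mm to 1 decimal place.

Specimen A: true annual layer count = 14920 − 9 + 10 = 14921.
A: Mean rate = 41094.0 mm / 14921 years ≈ 2.754 mm/year.
B's length ≈ 2.754 × 11706 = 32238.3 mm.

32238.3 mm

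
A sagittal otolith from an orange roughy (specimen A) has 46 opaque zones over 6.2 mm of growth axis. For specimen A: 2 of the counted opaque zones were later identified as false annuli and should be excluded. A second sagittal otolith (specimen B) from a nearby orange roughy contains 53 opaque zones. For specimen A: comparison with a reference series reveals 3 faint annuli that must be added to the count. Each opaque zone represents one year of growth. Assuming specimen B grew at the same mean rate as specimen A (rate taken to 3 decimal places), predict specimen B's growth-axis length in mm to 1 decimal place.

7.0 mm

Specimen A: correcting the raw count gives 46 − 2 + 3 = 47 true opaque zones.
A: 6.2 mm over 47 years gives 6.2 / 47 ≈ 0.132 mm/year.
For B, 0.132 mm/year × 53 years = 7.0 mm.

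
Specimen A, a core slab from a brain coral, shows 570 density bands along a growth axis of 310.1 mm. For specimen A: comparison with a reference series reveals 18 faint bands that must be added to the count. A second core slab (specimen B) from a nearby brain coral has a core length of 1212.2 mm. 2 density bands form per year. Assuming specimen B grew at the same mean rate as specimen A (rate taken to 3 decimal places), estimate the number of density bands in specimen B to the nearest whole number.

Specimen A: adjusted count: 570 + 18 = 588 density bands.
Specimen A: with 2 density bands per year, 588 / 2 = 294 years.
A: Mean rate = 310.1 mm / 294 years ≈ 1.055 mm per year.
For B, 1212.2 / 1.055 = 1149.00 years; at 2 density bands per year that is 1149.00 × 2 ≈ 2298 density bands.

2298 density bands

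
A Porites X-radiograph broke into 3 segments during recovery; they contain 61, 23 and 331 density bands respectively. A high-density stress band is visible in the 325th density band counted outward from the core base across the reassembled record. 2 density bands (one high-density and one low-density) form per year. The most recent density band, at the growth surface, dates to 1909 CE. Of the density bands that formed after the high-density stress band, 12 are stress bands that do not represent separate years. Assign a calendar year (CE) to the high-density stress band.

Total density bands = 61 + 23 + 331 = 415.
415 − 325 = 90 density bands lie beyond the high-density stress band toward the growth surface.
Removing the 12 false density bands leaves 90 − 12 = 78 true density bands beyond the high-density stress band.
78 density bands at 2 per year is 78 / 2 = 39 years.
Counting back 39 years from 1909 CE places the high-density stress band in 1909 − 39 = 1870 CE.

1870 CE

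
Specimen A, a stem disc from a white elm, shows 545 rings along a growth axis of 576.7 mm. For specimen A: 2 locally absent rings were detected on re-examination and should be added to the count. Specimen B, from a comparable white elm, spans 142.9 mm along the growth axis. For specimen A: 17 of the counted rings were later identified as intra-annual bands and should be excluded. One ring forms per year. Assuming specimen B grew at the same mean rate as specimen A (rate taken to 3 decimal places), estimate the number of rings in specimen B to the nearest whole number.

Specimen A: true ring count = 545 − 17 + 2 = 530.
A: Mean rate = 576.7 mm / 530 years ≈ 1.088 mm/yr.
Specimen B: 142.9 mm / 1.088 mm per year = 131.34 years ≈ 131 rings.

131 rings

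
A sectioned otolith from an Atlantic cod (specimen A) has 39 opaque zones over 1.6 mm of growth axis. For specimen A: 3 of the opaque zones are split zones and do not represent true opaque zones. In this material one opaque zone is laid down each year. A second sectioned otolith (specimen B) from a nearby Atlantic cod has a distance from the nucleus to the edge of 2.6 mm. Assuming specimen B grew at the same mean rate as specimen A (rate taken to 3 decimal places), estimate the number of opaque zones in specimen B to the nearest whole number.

Specimen A: correcting the raw count gives 39 − 3 = 36 true opaque zones.
A: Extension rate ≈ 1.6 / 36 = 0.044 mm/year.
For B, 2.6 / 0.044 = 59.09 years ≈ 59 opaque zones.

59 opaque zones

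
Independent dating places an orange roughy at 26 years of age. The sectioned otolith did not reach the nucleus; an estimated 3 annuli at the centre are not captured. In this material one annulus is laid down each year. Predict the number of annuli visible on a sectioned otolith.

One annulus per year gives 26 annuli over 26 years.
Subtracting the 3 annuli not captured gives 26 − 3 = 23 annuli in the record.

23 annuli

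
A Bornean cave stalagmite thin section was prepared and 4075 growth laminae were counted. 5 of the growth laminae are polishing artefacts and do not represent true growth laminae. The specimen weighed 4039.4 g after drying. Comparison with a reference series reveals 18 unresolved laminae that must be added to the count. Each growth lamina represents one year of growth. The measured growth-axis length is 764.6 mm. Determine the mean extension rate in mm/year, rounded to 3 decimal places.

0.187 mm/year

Correcting the raw count gives 4075 − 5 + 18 = 4088 true growth laminae.
Mean rate = 764.6 mm / 4088 years ≈ 0.187 mm/year.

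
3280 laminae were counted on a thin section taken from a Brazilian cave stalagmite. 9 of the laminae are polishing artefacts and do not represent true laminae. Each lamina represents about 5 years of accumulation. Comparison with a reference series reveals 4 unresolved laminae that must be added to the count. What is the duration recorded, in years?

16375 years

After corrections the count is 3280 − 9 + 4 = 3275 laminae.
At 5 years per lamina, 3275 × 5 = 16375 years.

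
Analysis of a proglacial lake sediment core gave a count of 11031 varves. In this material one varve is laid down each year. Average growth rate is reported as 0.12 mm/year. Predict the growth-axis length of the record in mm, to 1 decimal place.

11031 years of growth are recorded.
Length ≈ 0.12 × 11031 = 1323.7 mm.

1323.7 mm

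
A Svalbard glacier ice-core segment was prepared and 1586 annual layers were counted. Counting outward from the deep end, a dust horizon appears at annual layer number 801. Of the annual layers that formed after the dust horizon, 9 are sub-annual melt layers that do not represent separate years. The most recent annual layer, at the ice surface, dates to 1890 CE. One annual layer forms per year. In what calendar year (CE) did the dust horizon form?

Between annual layer 801 and the ice surface there are 1586 − 801 = 785 annual layers.
Removing the 9 false annual layers leaves 785 − 9 = 776 true annual layers beyond the dust horizon.
Counting back 776 years from 1890 CE places the dust horizon in 1890 − 776 = 1114 CE.

1114 CE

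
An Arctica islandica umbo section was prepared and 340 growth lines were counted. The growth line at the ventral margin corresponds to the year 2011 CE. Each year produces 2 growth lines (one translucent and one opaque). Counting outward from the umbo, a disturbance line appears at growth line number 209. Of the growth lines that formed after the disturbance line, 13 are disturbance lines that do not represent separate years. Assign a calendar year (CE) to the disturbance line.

340 − 209 = 131 growth lines lie beyond the disturbance line toward the ventral margin.
Removing the 13 false growth lines leaves 131 − 13 = 118 true growth lines beyond the disturbance line.
With 2 growth lines per year, 118 / 2 = 59 years.
2011 − 59 = 1952 CE.

1952 CE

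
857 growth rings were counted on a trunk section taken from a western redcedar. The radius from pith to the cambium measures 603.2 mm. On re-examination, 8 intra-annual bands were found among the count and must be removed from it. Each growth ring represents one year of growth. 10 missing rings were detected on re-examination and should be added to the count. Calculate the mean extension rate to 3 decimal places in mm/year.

0.702 mm/year

Adjusted count: 857 − 8 + 10 = 859 growth rings.
603.2 mm over 859 years gives 603.2 / 859 ≈ 0.702 mm/year.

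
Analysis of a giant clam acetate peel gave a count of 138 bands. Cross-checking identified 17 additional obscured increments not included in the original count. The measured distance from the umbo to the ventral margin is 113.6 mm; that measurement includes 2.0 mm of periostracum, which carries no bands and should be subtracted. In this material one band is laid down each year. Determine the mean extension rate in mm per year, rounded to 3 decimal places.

0.720 mm per year

Correcting the raw count gives 138 + 17 = 155 true bands.
Removing the 2.0 mm offcut leaves 113.6 − 2.0 = 111.6 mm.
Extension rate ≈ 111.6 / 155 = 0.720 mm per year.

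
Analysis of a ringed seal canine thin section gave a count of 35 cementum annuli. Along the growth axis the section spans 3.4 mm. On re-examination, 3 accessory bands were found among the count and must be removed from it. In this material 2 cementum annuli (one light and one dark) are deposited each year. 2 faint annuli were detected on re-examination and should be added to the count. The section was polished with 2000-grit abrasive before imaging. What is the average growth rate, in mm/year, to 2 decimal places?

0.20 mm/year

After corrections the count is 35 − 3 + 2 = 34 cementum annuli.
With 2 cementum annuli per year, 34 / 2 = 17 years.
Mean rate = 3.4 mm / 17 years ≈ 0.20 mm/year.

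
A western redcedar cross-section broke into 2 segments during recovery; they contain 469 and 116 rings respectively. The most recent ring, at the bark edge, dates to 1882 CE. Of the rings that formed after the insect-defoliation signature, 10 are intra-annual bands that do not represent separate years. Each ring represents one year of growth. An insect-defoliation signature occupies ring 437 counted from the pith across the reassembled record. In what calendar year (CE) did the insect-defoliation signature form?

Total rings = 469 + 116 = 585.
Between ring 437 and the bark edge there are 585 − 437 = 148 rings.
Removing the 10 false rings leaves 148 − 10 = 138 true rings beyond the insect-defoliation signature.
1882 − 138 = 1744 CE.

1744 CE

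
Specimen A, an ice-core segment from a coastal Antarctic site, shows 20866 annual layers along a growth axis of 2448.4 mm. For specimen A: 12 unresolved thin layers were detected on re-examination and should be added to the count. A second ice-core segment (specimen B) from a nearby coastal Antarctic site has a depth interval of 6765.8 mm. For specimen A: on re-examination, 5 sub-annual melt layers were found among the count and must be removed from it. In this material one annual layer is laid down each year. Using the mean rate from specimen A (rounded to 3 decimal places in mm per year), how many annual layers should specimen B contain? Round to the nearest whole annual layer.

Specimen A: true annual layer count = 20866 − 5 + 12 = 20873.
A: 2448.4 mm over 20873 years gives 2448.4 / 20873 ≈ 0.117 mm/yr.
B spans 6765.8 / 0.117 = 57827.35 years ≈ 57827 annual layers.

57827 annual layers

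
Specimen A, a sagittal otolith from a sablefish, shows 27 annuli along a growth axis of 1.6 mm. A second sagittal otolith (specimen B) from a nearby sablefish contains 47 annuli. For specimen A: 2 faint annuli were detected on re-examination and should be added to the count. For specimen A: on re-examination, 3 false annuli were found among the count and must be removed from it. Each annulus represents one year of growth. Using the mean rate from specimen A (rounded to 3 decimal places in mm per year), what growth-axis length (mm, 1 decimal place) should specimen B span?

Specimen A: correcting the raw count gives 27 − 3 + 2 = 26 true annuli.
A: 1.6 mm over 26 years gives 1.6 / 26 ≈ 0.062 mm per year.
B's length ≈ 0.062 × 47 = 2.9 mm.

2.9 mm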